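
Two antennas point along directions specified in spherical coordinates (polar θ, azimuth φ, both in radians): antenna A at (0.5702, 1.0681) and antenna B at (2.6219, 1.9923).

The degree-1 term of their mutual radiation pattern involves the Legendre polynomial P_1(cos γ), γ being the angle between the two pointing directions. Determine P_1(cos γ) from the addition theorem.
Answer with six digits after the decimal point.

Term-by-term m-sum for l=1 (normalisation 4π/3 = 4.188790):
  term(m=-1) = 0.01928 - 0.02554j   from Y*(Ω₁)=0.08985 + 0.16343j, Y(Ω₂)=-0.07020 - 0.15656j
  term(m=+0) = -0.17443 + 0.00000j   from Y*(Ω₁)=0.41130 + 0.00000j, Y(Ω₂)=-0.42409 + 0.00000j
  term(m=+1) = 0.01928 + 0.02554j   from Y*(Ω₁)=-0.08985 + 0.16343j, Y(Ω₂)=0.07020 - 0.15656j
Σ over m = -0.13587 + 0.00000j; ×(4π/3) → -0.56915 + 0.00000j. Real part: -0.569146

-0.569146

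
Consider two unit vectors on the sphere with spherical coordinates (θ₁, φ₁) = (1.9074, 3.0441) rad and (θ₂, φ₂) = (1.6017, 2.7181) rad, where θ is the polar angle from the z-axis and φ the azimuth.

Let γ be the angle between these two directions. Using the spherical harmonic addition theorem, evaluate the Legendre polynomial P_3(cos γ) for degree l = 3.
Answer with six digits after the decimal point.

Expand P_3 via completeness: Σ_{m} conj(Y_{3,m}) at Ω₁ times Y_{3,m} at Ω₂ —
  term(m=-3) = 0.08166 + 0.12123j   from Y*(Ω₁)=-0.33595 + 0.10116j, Y(Ω₂)=-0.12325 - 0.39798j
  term(m=-2) = 0.00754 + 0.00576j   from Y*(Ω₁)=-0.29502 + 0.05827j, Y(Ω₂)=-0.02089 - 0.02364j
  term(m=-1) = 0.04223 + 0.01428j   from Y*(Ω₁)=0.13800 - 0.01350j, Y(Ω₂)=0.29308 + 0.13211j
  term(m=+0) = 0.01045 + 0.00000j   from Y*(Ω₁)=0.30253 + 0.00000j, Y(Ω₂)=0.03454 + 0.00000j
  term(m=+1) = 0.04223 - 0.01428j   from Y*(Ω₁)=-0.13800 - 0.01350j, Y(Ω₂)=-0.29308 + 0.13211j
  term(m=+2) = 0.00754 - 0.00576j   from Y*(Ω₁)=-0.29502 - 0.05827j, Y(Ω₂)=-0.02089 + 0.02364j
  term(m=+3) = 0.08166 - 0.12123j   from Y*(Ω₁)=0.33595 + 0.10116j, Y(Ω₂)=0.12325 - 0.39798j
Total Σ_m = 0.27332 + 0.00000j. Multiply by 1.795196: 0.49066 + 0.00000j. P_3(cos γ) = 0.490662

0.490662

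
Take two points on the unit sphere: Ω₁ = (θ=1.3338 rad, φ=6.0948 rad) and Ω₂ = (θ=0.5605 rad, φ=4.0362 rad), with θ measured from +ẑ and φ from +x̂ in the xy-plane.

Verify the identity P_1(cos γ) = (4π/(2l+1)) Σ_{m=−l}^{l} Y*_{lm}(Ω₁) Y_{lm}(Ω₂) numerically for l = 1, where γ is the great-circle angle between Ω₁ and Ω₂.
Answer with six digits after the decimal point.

-0.043334

Addition theorem: P_1(cos γ) = (4π/3) Σ_m Y*_{lm}(Ω₁) Y_{lm}(Ω₂), m = −1…1:
  m=-1: Y*=+0.329895-0.062893i  Y=-0.114944+0.143254i  product -0.028910+0.054488i
  m=+0: Y*=+0.114716-0.000000i  Y=+0.413841+0.000000i  product +0.047474+0.000000i
  m=+1: Y*=-0.329895-0.062893i  Y=+0.114944+0.143254i  product -0.028910-0.054488i
Accumulated sum -0.010345+0.000000i; after 4π/(2l+1) scaling, -0.043334+0.000000i ⇒ P_1 = -0.043334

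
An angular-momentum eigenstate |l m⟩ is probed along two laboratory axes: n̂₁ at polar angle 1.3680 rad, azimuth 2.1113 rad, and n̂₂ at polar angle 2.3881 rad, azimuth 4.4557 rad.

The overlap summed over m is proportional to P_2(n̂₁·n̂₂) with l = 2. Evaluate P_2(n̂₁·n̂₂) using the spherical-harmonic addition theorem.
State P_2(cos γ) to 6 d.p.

0.067610

Summing Y*_{l m}(θ₁,φ₁)·Y_{l m}(θ₂,φ₂) over m ∈ [−2, 2]; prefactor 4π/(2·2+1) = 2.513274:
  [-2]  conj(Y_{2,-2})(Ω₁) = (-0.174347, -0.327034) ; Y_{2,-2}(Ω₂) = (-0.157512, -0.088805) ; Δ = (-0.001581, 0.066995)
  [-1]  conj(Y_{2,-1})(Ω₁) = (-0.078425, 0.130684) ; Y_{2,-1}(Ω₂) = (0.097867, -0.372858) ; Δ = (0.041051, 0.042031)
  [+0]  conj(Y_{2,0})(Ω₁) = (-0.277009, -0.000000) ; Y_{2,0}(Ω₂) = (0.187863, 0.000000) ; Δ = (-0.052040, -0.000000)
  [+1]  conj(Y_{2,1})(Ω₁) = (0.078425, 0.130684) ; Y_{2,1}(Ω₂) = (-0.097867, -0.372858) ; Δ = (0.041051, -0.042031)
  [+2]  conj(Y_{2,2})(Ω₁) = (-0.174347, 0.327034) ; Y_{2,2}(Ω₂) = (-0.157512, 0.088805) ; Δ = (-0.001581, -0.066995)
Accumulated sum (0.026901, 0.000000); after 4π/(2l+1) scaling, (0.067610, 0.000000) ⇒ P_2 = 0.067610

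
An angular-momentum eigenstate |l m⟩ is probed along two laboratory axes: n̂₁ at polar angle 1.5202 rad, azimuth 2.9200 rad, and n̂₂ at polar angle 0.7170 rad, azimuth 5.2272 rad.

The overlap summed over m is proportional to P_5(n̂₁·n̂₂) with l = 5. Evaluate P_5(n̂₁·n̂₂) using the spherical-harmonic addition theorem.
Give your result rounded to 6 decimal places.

Summing Y*_{l m}(θ₁,φ₁)·Y_{l m}(θ₂,φ₂) over m ∈ [−5, 5]; prefactor 4π/(2·5+1) = 1.142397:
  [-5]  conj(Y_{5,-5})(Ω₁) = (-0.205905, 0.412651) ; Y_{5,-5}(Ω₂) = (0.030571, -0.047955) ; Δ = (0.013494, 0.022489)
  [-4]  conj(Y_{5,-4})(Ω₁) = (0.046690, -0.057218) ; Y_{5,-4}(Ω₂) = (-0.096804, -0.182169) ; Δ = (-0.014943, -0.002967)
  [-3]  conj(Y_{5,-3})(Ω₁) = (0.264989, -0.207695) ; Y_{5,-3}(Ω₂) = (-0.403673, -0.010645) ; Δ = (-0.109180, 0.081020)
  [-2]  conj(Y_{5,-2})(Ω₁) = (-0.076641, 0.036380) ; Y_{5,-2}(Ω₂) = (-0.200215, 0.333121) ; Δ = (0.003226, -0.032815)
  [-1]  conj(Y_{5,-1})(Ω₁) = (-0.300919, 0.067795) ; Y_{5,-1}(Ω₂) = (-0.018142, -0.032071) ; Δ = (0.007634, 0.008421)
  [+0]  conj(Y_{5,0})(Ω₁) = (0.087664, -0.000000) ; Y_{5,0}(Ω₂) = (-0.390914, 0.000000) ; Δ = (-0.034269, 0.000000)
  [+1]  conj(Y_{5,1})(Ω₁) = (0.300919, 0.067795) ; Y_{5,1}(Ω₂) = (0.018142, -0.032071) ; Δ = (0.007634, -0.008421)
  [+2]  conj(Y_{5,2})(Ω₁) = (-0.076641, -0.036380) ; Y_{5,2}(Ω₂) = (-0.200215, -0.333121) ; Δ = (0.003226, 0.032815)
  [+3]  conj(Y_{5,3})(Ω₁) = (-0.264989, -0.207695) ; Y_{5,3}(Ω₂) = (0.403673, -0.010645) ; Δ = (-0.109180, -0.081020)
  [+4]  conj(Y_{5,4})(Ω₁) = (0.046690, 0.057218) ; Y_{5,4}(Ω₂) = (-0.096804, 0.182169) ; Δ = (-0.014943, 0.002967)
  [+5]  conj(Y_{5,5})(Ω₁) = (0.205905, 0.412651) ; Y_{5,5}(Ω₂) = (-0.030571, -0.047955) ; Δ = (0.013494, -0.022489)
Total Σ_m = (-0.233808, -0.000000). Multiply by 1.142397: (-0.267102, -0.000000). P_5(cos γ) = -0.267102

-0.267102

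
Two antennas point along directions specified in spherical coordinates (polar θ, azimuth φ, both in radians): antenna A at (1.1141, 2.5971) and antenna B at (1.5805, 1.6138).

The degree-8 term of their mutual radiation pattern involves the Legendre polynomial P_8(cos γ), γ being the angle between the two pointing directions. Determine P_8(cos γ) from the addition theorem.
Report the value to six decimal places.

-0.092313

Expand P_8 via completeness: Σ_{m} conj(Y_{8,m}) at Ω₁ times Y_{8,m} at Ω₂ —
  [-8]  conj(Y_{8,-8})(Ω₁) = (-0.075729, 0.203379) ; Y_{8,-8}(Ω₂) = (0.485044, -0.173780) ; Δ = (-0.001389, 0.111808)
  [-7]  conj(Y_{8,-7})(Ω₁) = (0.334356, -0.264817) ; Y_{8,-7}(Ω₂) = (-0.005930, -0.019100) ; Δ = (-0.007041, -0.004816)
  [-6]  conj(Y_{8,-6})(Ω₁) = (-0.374216, 0.047160) ; Y_{8,-6}(Ω₂) = (0.363339, -0.095887) ; Δ = (-0.131445, 0.053017)
  [-5]  conj(Y_{8,-5})(Ω₁) = (-0.015829, -0.007052) ; Y_{8,-5}(Ω₂) = (-0.005047, -0.023110) ; Δ = (-0.000083, 0.000401)
  [-4]  conj(Y_{8,-4})(Ω₁) = (0.200138, 0.288084) ; Y_{8,-4}(Ω₂) = (0.332421, -0.057752) ; Δ = (0.083167, 0.084207)
  [-3]  conj(Y_{8,-3})(Ω₁) = (-0.010140, -0.161556) ; Y_{8,-3}(Ω₂) = (-0.003268, -0.025192) ; Δ = (-0.004037, 0.000783)
  [-2]  conj(Y_{8,-2})(Ω₁) = (0.127763, -0.244328) ; Y_{8,-2}(Ω₂) = (0.320328, -0.027619) ; Δ = (0.034178, -0.081794)
  [-1]  conj(Y_{8,-1})(Ω₁) = (-0.189852, 0.114965) ; Y_{8,-1}(Ω₂) = (-0.001125, -0.026134) ; Δ = (0.003218, 0.004832)
  [+0]  conj(Y_{8,0})(Ω₁) = (-0.246156, -0.000000) ; Y_{8,0}(Ω₂) = (0.316959, 0.000000) ; Δ = (-0.078022, -0.000000)
  [+1]  conj(Y_{8,1})(Ω₁) = (0.189852, 0.114965) ; Y_{8,1}(Ω₂) = (0.001125, -0.026134) ; Δ = (0.003218, -0.004832)
  [+2]  conj(Y_{8,2})(Ω₁) = (0.127763, 0.244328) ; Y_{8,2}(Ω₂) = (0.320328, 0.027619) ; Δ = (0.034178, 0.081794)
  [+3]  conj(Y_{8,3})(Ω₁) = (0.010140, -0.161556) ; Y_{8,3}(Ω₂) = (0.003268, -0.025192) ; Δ = (-0.004037, -0.000783)
  [+4]  conj(Y_{8,4})(Ω₁) = (0.200138, -0.288084) ; Y_{8,4}(Ω₂) = (0.332421, 0.057752) ; Δ = (0.083167, -0.084207)
  [+5]  conj(Y_{8,5})(Ω₁) = (0.015829, -0.007052) ; Y_{8,5}(Ω₂) = (0.005047, -0.023110) ; Δ = (-0.000083, -0.000401)
  [+6]  conj(Y_{8,6})(Ω₁) = (-0.374216, -0.047160) ; Y_{8,6}(Ω₂) = (0.363339, 0.095887) ; Δ = (-0.131445, -0.053017)
  [+7]  conj(Y_{8,7})(Ω₁) = (-0.334356, -0.264817) ; Y_{8,7}(Ω₂) = (0.005930, -0.019100) ; Δ = (-0.007041, 0.004816)
  [+8]  conj(Y_{8,8})(Ω₁) = (-0.075729, -0.203379) ; Y_{8,8}(Ω₂) = (0.485044, 0.173780) ; Δ = (-0.001389, -0.111808)
Accumulated sum (-0.124883, 0.000000); after 4π/(2l+1) scaling, (-0.092313, 0.000000) ⇒ P_8 = -0.092313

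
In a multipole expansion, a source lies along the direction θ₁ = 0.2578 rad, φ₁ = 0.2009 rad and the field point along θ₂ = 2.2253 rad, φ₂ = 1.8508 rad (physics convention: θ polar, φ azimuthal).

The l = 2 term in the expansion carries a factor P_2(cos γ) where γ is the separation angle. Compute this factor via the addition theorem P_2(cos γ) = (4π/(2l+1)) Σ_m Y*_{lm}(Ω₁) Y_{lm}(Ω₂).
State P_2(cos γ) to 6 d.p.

0.048368

Addition theorem: P_2(cos γ) = (4π/5) Σ_m Y*_{lm}(Ω₁) Y_{lm}(Ω₂), m = −2…2:
  m=-2: Y*=0.02311 + 0.00982j  Y=-0.20599 + 0.12914j  product -0.00603 + 0.00096j
  m=-1: Y*=0.18662 + 0.03801j  Y=0.10311 + 0.35858j  product 0.00562 + 0.07084j
  m=+0: Y*=0.56928 + 0.00000j  Y=0.03526 + 0.00000j  product 0.02007 + 0.00000j
  m=+1: Y*=-0.18662 + 0.03801j  Y=-0.10311 + 0.35858j  product 0.00562 - 0.07084j
  m=+2: Y*=0.02311 - 0.00982j  Y=-0.20599 - 0.12914j  product -0.00603 - 0.00096j
Accumulated sum 0.01925 + 0.00000j; after 4π/(2l+1) scaling, 0.04837 + 0.00000j ⇒ P_2 = 0.048368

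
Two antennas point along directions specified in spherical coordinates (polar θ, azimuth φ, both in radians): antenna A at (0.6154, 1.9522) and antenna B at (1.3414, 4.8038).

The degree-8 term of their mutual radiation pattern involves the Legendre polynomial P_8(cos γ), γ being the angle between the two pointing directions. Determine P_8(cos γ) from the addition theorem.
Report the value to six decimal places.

Term-by-term m-sum for l=8 (normalisation 4π/17 = 0.739198):
  term(m=-8) = (-0.001805, 0.001940)   from Y*(Ω₁)=(-0.006332, 0.000574), Y(Ω₂)=(0.310240, -0.278359)
  term(m=-7) = (0.006206, -0.012553)   from Y*(Ω₁)=(0.016347, 0.032041), Y(Ω₂)=(-0.232458, -0.312296)
  term(m=-6) = (0.001521, -0.008904)   from Y*(Ω₁)=(0.082465, -0.094475), Y(Ω₂)=(0.061468, -0.037557)
  term(m=-5) = (0.012939, 0.106563)   from Y*(Ω₁)=(-0.281349, -0.098329), Y(Ω₂)=(-0.158948, -0.323206)
  term(m=-4) = (-0.009780, -0.022450)   from Y*(Ω₁)=(0.021314, 0.471415), Y(Ω₂)=(-0.048462, 0.018554)
  term(m=-3) = (-0.085738, -0.101623)   from Y*(Ω₁)=(0.374994, -0.170433), Y(Ω₂)=(-0.087415, -0.310729)
  term(m=-2) = (-0.001727, -0.001132)   from Y*(Ω₁)=(0.014197, 0.013570), Y(Ω₂)=(-0.103392, 0.019116)
  term(m=-1) = (-0.119468, -0.035650)   from Y*(Ω₁)=(0.153820, -0.383552), Y(Ω₂)=(-0.027540, -0.300435)
  term(m=+0) = (0.014242, 0.000000)   from Y*(Ω₁)=(-0.118408, -0.000000), Y(Ω₂)=(-0.120279, 0.000000)
  term(m=+1) = (-0.119468, 0.035650)   from Y*(Ω₁)=(-0.153820, -0.383552), Y(Ω₂)=(0.027540, -0.300435)
  term(m=+2) = (-0.001727, 0.001132)   from Y*(Ω₁)=(0.014197, -0.013570), Y(Ω₂)=(-0.103392, -0.019116)
  term(m=+3) = (-0.085738, 0.101623)   from Y*(Ω₁)=(-0.374994, -0.170433), Y(Ω₂)=(0.087415, -0.310729)
  term(m=+4) = (-0.009780, 0.022450)   from Y*(Ω₁)=(0.021314, -0.471415), Y(Ω₂)=(-0.048462, -0.018554)
  term(m=+5) = (0.012939, -0.106563)   from Y*(Ω₁)=(0.281349, -0.098329), Y(Ω₂)=(0.158948, -0.323206)
  term(m=+6) = (0.001521, 0.008904)   from Y*(Ω₁)=(0.082465, 0.094475), Y(Ω₂)=(0.061468, 0.037557)
  term(m=+7) = (0.006206, 0.012553)   from Y*(Ω₁)=(-0.016347, 0.032041), Y(Ω₂)=(0.232458, -0.312296)
  term(m=+8) = (-0.001805, -0.001940)   from Y*(Ω₁)=(-0.006332, -0.000574), Y(Ω₂)=(0.310240, 0.278359)
Σ over m = (-0.381462, -0.000000); ×(4π/17) → (-0.281976, -0.000000). Real part: -0.281976

-0.281976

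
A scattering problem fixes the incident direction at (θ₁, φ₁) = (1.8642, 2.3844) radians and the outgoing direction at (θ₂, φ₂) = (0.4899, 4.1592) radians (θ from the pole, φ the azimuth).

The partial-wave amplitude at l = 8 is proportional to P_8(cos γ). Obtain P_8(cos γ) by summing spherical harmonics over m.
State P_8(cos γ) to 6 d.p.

Expand P_8 via completeness: Σ_{m} conj(Y_{8,m}) at Ω₁ times Y_{8,m} at Ω₂ —
  term(m=-8) = -0.00003 - 0.00045j   from Y*(Ω₁)=0.35422 + 0.08131j, Y(Ω₂)=-0.00035 - 0.00119j
  term(m=-7) = -0.00404 - 0.00058j   from Y*(Ω₁)=0.24361 + 0.36545j, Y(Ω₂)=-0.00620 + 0.00692j
  term(m=-6) = -0.00109 + 0.00303j   from Y*(Ω₁)=-0.01242 + 0.07270j, Y(Ω₂)=0.04294 + 0.00771j
  term(m=-5) = -0.04038 - 0.02480j   from Y*(Ω₁)=0.26378 - 0.19819j, Y(Ω₂)=-0.05270 - 0.13362j
  term(m=-4) = -0.04685 + 0.04981j   from Y*(Ω₁)=0.20322 + 0.02303j, Y(Ω₂)=-0.20018 + 0.26776j
  term(m=-3) = -0.07183 - 0.10233j   from Y*(Ω₁)=-0.15691 - 0.18599j, Y(Ω₂)=0.51176 + 0.04555j
  term(m=-2) = -0.08989 + 0.03886j   from Y*(Ω₁)=0.01406 - 0.24890j, Y(Ω₂)=-0.17594 - 0.35120j
  term(m=-1) = 0.00595 + 0.02877j   from Y*(Ω₁)=-0.14555 + 0.13756j, Y(Ω₂)=0.07708 - 0.12483j
  term(m=+0) = 0.11760 + 0.00000j   from Y*(Ω₁)=-0.26007 + 0.00000j, Y(Ω₂)=-0.45216 + 0.00000j
  term(m=+1) = 0.00595 - 0.02877j   from Y*(Ω₁)=0.14555 + 0.13756j, Y(Ω₂)=-0.07708 - 0.12483j
  term(m=+2) = -0.08989 - 0.03886j   from Y*(Ω₁)=0.01406 + 0.24890j, Y(Ω₂)=-0.17594 + 0.35120j
  term(m=+3) = -0.07183 + 0.10233j   from Y*(Ω₁)=0.15691 - 0.18599j, Y(Ω₂)=-0.51176 + 0.04555j
  term(m=+4) = -0.04685 - 0.04981j   from Y*(Ω₁)=0.20322 - 0.02303j, Y(Ω₂)=-0.20018 - 0.26776j
  term(m=+5) = -0.04038 + 0.02480j   from Y*(Ω₁)=-0.26378 - 0.19819j, Y(Ω₂)=0.05270 - 0.13362j
  term(m=+6) = -0.00109 - 0.00303j   from Y*(Ω₁)=-0.01242 - 0.07270j, Y(Ω₂)=0.04294 - 0.00771j
  term(m=+7) = -0.00404 + 0.00058j   from Y*(Ω₁)=-0.24361 + 0.36545j, Y(Ω₂)=0.00620 + 0.00692j
  term(m=+8) = -0.00003 + 0.00045j   from Y*(Ω₁)=0.35422 - 0.08131j, Y(Ω₂)=-0.00035 + 0.00119j
Σ over m = -0.37871 + 0.00000j; ×(4π/17) → -0.27994 + 0.00000j. Real part: -0.279939

-0.279939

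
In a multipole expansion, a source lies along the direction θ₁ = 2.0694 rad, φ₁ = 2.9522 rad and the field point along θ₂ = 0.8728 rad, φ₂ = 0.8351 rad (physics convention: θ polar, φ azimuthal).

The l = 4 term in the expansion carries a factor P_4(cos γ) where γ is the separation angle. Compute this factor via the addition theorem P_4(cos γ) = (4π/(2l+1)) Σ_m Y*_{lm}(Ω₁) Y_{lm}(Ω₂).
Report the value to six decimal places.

-0.428533

Summing Y*_{l m}(θ₁,φ₁)·Y_{l m}(θ₂,φ₂) over m ∈ [−4, 4]; prefactor 4π/(2·4+1) = 1.396263:
  [-4]  conj(Y_{4,-4})(Ω₁) = (0.191276, -0.180916) ; Y_{4,-4}(Ω₂) = (-0.149458, 0.030111) ; Δ = (-0.023140, 0.032799)
  [-3]  conj(Y_{4,-3})(Ω₁) = (0.341761, -0.218181) ; Y_{4,-3}(Ω₂) = (-0.290950, -0.214953) ; Δ = (-0.146334, -0.009983)
  [-2]  conj(Y_{4,-2})(Ω₁) = (0.144015, -0.057319) ; Y_{4,-2}(Ω₂) = (-0.036854, -0.369525) ; Δ = (-0.026488, -0.051105)
  [-1]  conj(Y_{4,-1})(Ω₁) = (-0.273046, 0.052340) ; Y_{4,-1}(Ω₂) = (-0.016993, 0.018772) ; Δ = (0.003657, -0.006015)
  [+0]  conj(Y_{4,0})(Ω₁) = (-0.214747, -0.000000) ; Y_{4,0}(Ω₂) = (-0.361800, 0.000000) ; Δ = (0.077695, 0.000000)
  [+1]  conj(Y_{4,1})(Ω₁) = (0.273046, 0.052340) ; Y_{4,1}(Ω₂) = (0.016993, 0.018772) ; Δ = (0.003657, 0.006015)
  [+2]  conj(Y_{4,2})(Ω₁) = (0.144015, 0.057319) ; Y_{4,2}(Ω₂) = (-0.036854, 0.369525) ; Δ = (-0.026488, 0.051105)
  [+3]  conj(Y_{4,3})(Ω₁) = (-0.341761, -0.218181) ; Y_{4,3}(Ω₂) = (0.290950, -0.214953) ; Δ = (-0.146334, 0.009983)
  [+4]  conj(Y_{4,4})(Ω₁) = (0.191276, 0.180916) ; Y_{4,4}(Ω₂) = (-0.149458, -0.030111) ; Δ = (-0.023140, -0.032799)
Σ over m = (-0.306914, 0.000000); ×(4π/9) → (-0.428533, 0.000000). Real part: -0.428533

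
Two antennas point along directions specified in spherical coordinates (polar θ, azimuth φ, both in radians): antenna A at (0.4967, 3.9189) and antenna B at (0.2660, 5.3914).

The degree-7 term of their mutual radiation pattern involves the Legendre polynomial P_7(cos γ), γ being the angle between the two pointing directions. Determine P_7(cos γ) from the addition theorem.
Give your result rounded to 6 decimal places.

-0.405993

Summing Y*_{l m}(θ₁,φ₁)·Y_{l m}(θ₂,φ₂) over m ∈ [−7, 7]; prefactor 4π/(2·7+1) = 0.837758:
  m=-7: (-0.001858, 0.002081) × (0.000043, -0.000002) = (-0.000000, 0.000000)  (running Σ = (-0.000000, 0.000000))
  m=-6: (-0.000935, -0.019238) × (0.000355, -0.000478) = (-0.000010, -0.000006)  (running Σ = (-0.000010, -0.000006))
  m=-5: (0.059970, 0.055304) × (-0.001282, -0.004950) = (0.000197, -0.000368)  (running Σ = (0.000187, -0.000374))
  m=-4: (-0.234351, 0.007587) × (-0.028029, -0.012704) = (0.006665, 0.002765)  (running Σ = (0.006852, 0.002390))
  m=-3: (0.308955, -0.324329) × (-0.117549, 0.059156) = (-0.017132, 0.056401)  (running Σ = (-0.010279, 0.058792))
  m=-2: (0.007787, 0.481207) × (-0.080450, 0.372375) = (-0.179816, -0.035813)  (running Σ = (-0.190096, 0.022978))
  m=-1: (-0.037276, -0.036678) × (0.398476, 0.493758) = (0.003256, -0.033021)  (running Σ = (-0.186839, -0.010042))
  m=0: (-0.446812, -0.000000) × (0.248292, 0.000000) = (-0.110940, -0.000000)  (running Σ = (-0.297779, -0.010042))
  m=1: (0.037276, -0.036678) × (-0.398476, 0.493758) = (0.003256, 0.033021)  (running Σ = (-0.294523, 0.022978))
  m=2: (0.007787, -0.481207) × (-0.080450, -0.372375) = (-0.179816, 0.035813)  (running Σ = (-0.474339, 0.058792))
  m=3: (-0.308955, -0.324329) × (0.117549, 0.059156) = (-0.017132, -0.056401)  (running Σ = (-0.491471, 0.002390))
  m=4: (-0.234351, -0.007587) × (-0.028029, 0.012704) = (0.006665, -0.002765)  (running Σ = (-0.484806, -0.000374))
  m=5: (-0.059970, 0.055304) × (0.001282, -0.004950) = (0.000197, 0.000368)  (running Σ = (-0.484609, -0.000006))
  m=6: (-0.000935, 0.019238) × (0.000355, 0.000478) = (-0.000010, 0.000006)  (running Σ = (-0.484618, 0.000000))
  m=7: (0.001858, 0.002081) × (-0.000043, -0.000002) = (-0.000000, -0.000000)  (running Σ = (-0.484619, 0.000000))
Σ over m = (-0.484619, 0.000000); ×(4π/15) → (-0.405993, 0.000000). Real part: -0.405993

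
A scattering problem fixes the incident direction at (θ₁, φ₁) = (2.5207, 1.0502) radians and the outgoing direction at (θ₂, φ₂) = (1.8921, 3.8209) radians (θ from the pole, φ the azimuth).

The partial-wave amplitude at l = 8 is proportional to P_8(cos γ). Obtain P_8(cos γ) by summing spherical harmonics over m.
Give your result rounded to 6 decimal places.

Summing Y*_{l m}(θ₁,φ₁)·Y_{l m}(θ₂,φ₂) over m ∈ [−8, 8]; prefactor 4π/(2·8+1) = 0.739198:
  m=-8: Y*=(-0.003521, 0.005774)  Y=(0.223778, 0.254081)  product (-0.002255, 0.000397)
  m=-7: Y*=(-0.018218, -0.033144)  Y=(0.019270, 0.450350)  product (0.014575, -0.008843)
  m=-6: Y*=(0.130195, 0.002346)  Y=(-0.080973, 0.109544)  product (-0.010799, 0.014072)
  m=-5: Y*=(-0.156517, 0.261935)  Y=(0.287410, -0.074903)  product (-0.025365, 0.087006)
  m=-4: Y*=(-0.232333, -0.413812)  Y=(0.236495, 0.106852)  product (-0.010729, -0.122690)
  m=-3: Y*=(0.401178, 0.003614)  Y=(-0.084342, -0.167228)  product (-0.033232, -0.067393)
  m=-2: Y*=(0.019313, -0.032992)  Y=(0.061804, -0.286895)  product (-0.008272, -0.007580)
  m=-1: Y*=(0.206478, 0.360122)  Y=(-0.105158, 0.084917)  product (-0.052293, -0.020336)
  m=+0: Y*=(-0.099101, -0.000000)  Y=(-0.299975, 0.000000)  product (0.029728, 0.000000)
  m=+1: Y*=(-0.206478, 0.360122)  Y=(0.105158, 0.084917)  product (-0.052293, 0.020336)
  m=+2: Y*=(0.019313, 0.032992)  Y=(0.061804, 0.286895)  product (-0.008272, 0.007580)
  m=+3: Y*=(-0.401178, 0.003614)  Y=(0.084342, -0.167228)  product (-0.033232, 0.067393)
  m=+4: Y*=(-0.232333, 0.413812)  Y=(0.236495, -0.106852)  product (-0.010729, 0.122690)
  m=+5: Y*=(0.156517, 0.261935)  Y=(-0.287410, -0.074903)  product (-0.025365, -0.087006)
  m=+6: Y*=(0.130195, -0.002346)  Y=(-0.080973, -0.109544)  product (-0.010799, -0.014072)
  m=+7: Y*=(0.018218, -0.033144)  Y=(-0.019270, 0.450350)  product (0.014575, 0.008843)
  m=+8: Y*=(-0.003521, -0.005774)  Y=(0.223778, -0.254081)  product (-0.002255, -0.000397)
Accumulated sum (-0.227012, 0.000000); after 4π/(2l+1) scaling, (-0.167807, 0.000000) ⇒ P_8 = -0.167807

-0.167807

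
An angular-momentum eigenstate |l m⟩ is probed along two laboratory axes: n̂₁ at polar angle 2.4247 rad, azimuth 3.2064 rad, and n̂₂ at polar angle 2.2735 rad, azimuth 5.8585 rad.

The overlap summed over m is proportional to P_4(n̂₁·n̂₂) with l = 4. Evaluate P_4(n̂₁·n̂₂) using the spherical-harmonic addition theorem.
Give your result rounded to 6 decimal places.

0.367528

Summing Y*_{l m}(θ₁,φ₁)·Y_{l m}(θ₂,φ₂) over m ∈ [−4, 4]; prefactor 4π/(2·4+1) = 1.396263:
  [-4]  conj(Y_{4,-4})(Ω₁) = (0.079720, 0.021142) ; Y_{4,-4}(Ω₂) = (-0.019147, 0.148834) ; Δ = (-0.004673, 0.011460)
  [-3]  conj(Y_{4,-3})(Ω₁) = (0.262604, 0.051709) ; Y_{4,-3}(Ω₂) = (-0.105108, -0.343752) ; Δ = (-0.009827, -0.095706)
  [-2]  conj(Y_{4,-2})(Ω₁) = (0.426471, 0.055589) ; Y_{4,-2}(Ω₂) = (0.247505, 0.281386) ; Δ = (0.089912, 0.133761)
  [-1]  conj(Y_{4,-1})(Ω₁) = (0.228700, 0.014842) ; Y_{4,-1}(Ω₂) = (0.016205, 0.007328) ; Δ = (0.003597, 0.001916)
  [+0]  conj(Y_{4,0})(Ω₁) = (-0.290414, -0.000000) ; Y_{4,0}(Ω₂) = (-0.362254, 0.000000) ; Δ = (0.105204, 0.000000)
  [+1]  conj(Y_{4,1})(Ω₁) = (-0.228700, 0.014842) ; Y_{4,1}(Ω₂) = (-0.016205, 0.007328) ; Δ = (0.003597, -0.001916)
  [+2]  conj(Y_{4,2})(Ω₁) = (0.426471, -0.055589) ; Y_{4,2}(Ω₂) = (0.247505, -0.281386) ; Δ = (0.089912, -0.133761)
  [+3]  conj(Y_{4,3})(Ω₁) = (-0.262604, 0.051709) ; Y_{4,3}(Ω₂) = (0.105108, -0.343752) ; Δ = (-0.009827, 0.095706)
  [+4]  conj(Y_{4,4})(Ω₁) = (0.079720, -0.021142) ; Y_{4,4}(Ω₂) = (-0.019147, -0.148834) ; Δ = (-0.004673, -0.011460)
Σ over m = (0.263223, -0.000000); ×(4π/9) → (0.367528, -0.000000). Real part: 0.367528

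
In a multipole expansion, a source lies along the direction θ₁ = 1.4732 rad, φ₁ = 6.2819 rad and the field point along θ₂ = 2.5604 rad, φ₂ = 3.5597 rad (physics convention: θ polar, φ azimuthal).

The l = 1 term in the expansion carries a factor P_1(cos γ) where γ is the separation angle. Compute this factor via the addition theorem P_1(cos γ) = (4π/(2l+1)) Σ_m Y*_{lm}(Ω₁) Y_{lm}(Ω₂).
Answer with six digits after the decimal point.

-0.580497

Term-by-term m-sum for l=1 (normalisation 4π/3 = 4.188790):
  term(m=-1) = -0.059570+0.026559i   from Y*(Ω₁)=+0.343850-0.000442i, Y(Ω₂)=-0.173344+0.077018i
  term(m=+0) = -0.019443+0.000000i   from Y*(Ω₁)=+0.047610-0.000000i, Y(Ω₂)=-0.408378+0.000000i
  term(m=+1) = -0.059570-0.026559i   from Y*(Ω₁)=-0.343850-0.000442i, Y(Ω₂)=+0.173344+0.077018i
Total Σ_m = -0.138583+0.000000i. Multiply by 4.188790: -0.580497+0.000000i. P_1(cos γ) = -0.580497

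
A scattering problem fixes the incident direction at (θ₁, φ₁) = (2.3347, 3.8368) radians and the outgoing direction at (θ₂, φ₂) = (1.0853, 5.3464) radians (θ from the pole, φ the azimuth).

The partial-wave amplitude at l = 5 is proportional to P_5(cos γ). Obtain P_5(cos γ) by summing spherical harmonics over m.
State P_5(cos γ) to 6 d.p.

Summing Y*_{l m}(θ₁,φ₁)·Y_{l m}(θ₂,φ₂) over m ∈ [−5, 5]; prefactor 4π/(2·5+1) = 1.142397:
  m=-5: +0.086099+0.029919i × -0.007148-0.251082i = +0.006897-0.021832i  (running Σ = +0.006897-0.021832i)
  m=-4: +0.258333-0.097462i × -0.344574-0.238553i = -0.112265-0.028043i  (running Σ = -0.105368-0.049875i)
  m=-3: +0.212108-0.374941i × -0.217240+0.074710i = -0.018066+0.097299i  (running Σ = -0.123435+0.047424i)
  m=-2: -0.047771-0.261952i × +0.063956-0.204739i = -0.056687-0.006973i  (running Σ = -0.180122+0.040451i)
  m=-1: +0.158202+0.131961i × -0.176670-0.240277i = +0.003758-0.061326i  (running Σ = -0.176364-0.020875i)
  m=0: +0.329303-0.000000i × +0.149765+0.000000i = +0.049318+0.000000i  (running Σ = -0.127046-0.020875i)
  m=1: -0.158202+0.131961i × +0.176670-0.240277i = +0.003758+0.061326i  (running Σ = -0.123289+0.040451i)
  m=2: -0.047771+0.261952i × +0.063956+0.204739i = -0.056687+0.006973i  (running Σ = -0.179976+0.047424i)
  m=3: -0.212108-0.374941i × +0.217240+0.074710i = -0.018066-0.097299i  (running Σ = -0.198042-0.049875i)
  m=4: +0.258333+0.097462i × -0.344574+0.238553i = -0.112265+0.028043i  (running Σ = -0.310307-0.021832i)
  m=5: -0.086099+0.029919i × +0.007148-0.251082i = +0.006897+0.021832i  (running Σ = -0.303410-0.000000i)
Σ over m = -0.303410-0.000000i; ×(4π/11) → -0.346615-0.000000i. Real part: -0.346615

-0.346615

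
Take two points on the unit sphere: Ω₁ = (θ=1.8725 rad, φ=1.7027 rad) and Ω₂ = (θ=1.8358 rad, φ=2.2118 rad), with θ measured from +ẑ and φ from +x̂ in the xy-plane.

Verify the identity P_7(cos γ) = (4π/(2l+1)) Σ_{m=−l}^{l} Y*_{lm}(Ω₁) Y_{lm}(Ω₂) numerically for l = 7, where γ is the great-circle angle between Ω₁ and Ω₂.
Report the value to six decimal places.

Summing Y*_{l m}(θ₁,φ₁)·Y_{l m}(θ₂,φ₂) over m ∈ [−7, 7]; prefactor 4π/(2·7+1) = 0.837758:
  term(m=-7) = -0.128700+0.057800i   from Y*(Ω₁)=+0.288592-0.218239i, Y(Ω₂)=-0.380067-0.087133i
  term(m=-6) = -0.166185-0.014493i   from Y*(Ω₁)=+0.296111+0.299700i, Y(Ω₂)=-0.301704+0.256414i
  term(m=-5) = +0.001185+0.000804i   from Y*(Ω₁)=-0.026383+0.034028i, Y(Ω₂)=-0.002107-0.033179i
  term(m=-4) = -0.052983-0.105449i   from Y*(Ω₁)=+0.290058+0.169022i, Y(Ω₂)=-0.294505-0.191933i
  term(m=-3) = +0.000610-0.014005i   from Y*(Ω₁)=-0.063582+0.152202i, Y(Ω₂)=-0.079767+0.029318i
  term(m=-2) = +0.044184-0.071648i   from Y*(Ω₁)=+0.261980+0.070761i, Y(Ω₂)=+0.088340-0.297346i
  term(m=-1) = +0.022806-0.012730i   from Y*(Ω₁)=-0.026921+0.202913i, Y(Ω₂)=-0.076304-0.102270i
  term(m=+0) = +0.073675+0.000000i   from Y*(Ω₁)=+0.249453-0.000000i, Y(Ω₂)=+0.295347+0.000000i
  term(m=+1) = +0.022806+0.012730i   from Y*(Ω₁)=+0.026921+0.202913i, Y(Ω₂)=+0.076304-0.102270i
  term(m=+2) = +0.044184+0.071648i   from Y*(Ω₁)=+0.261980-0.070761i, Y(Ω₂)=+0.088340+0.297346i
  term(m=+3) = +0.000610+0.014005i   from Y*(Ω₁)=+0.063582+0.152202i, Y(Ω₂)=+0.079767+0.029318i
  term(m=+4) = -0.052983+0.105449i   from Y*(Ω₁)=+0.290058-0.169022i, Y(Ω₂)=-0.294505+0.191933i
  term(m=+5) = +0.001185-0.000804i   from Y*(Ω₁)=+0.026383+0.034028i, Y(Ω₂)=+0.002107-0.033179i
  term(m=+6) = -0.166185+0.014493i   from Y*(Ω₁)=+0.296111-0.299700i, Y(Ω₂)=-0.301704-0.256414i
  term(m=+7) = -0.128700-0.057800i   from Y*(Ω₁)=-0.288592-0.218239i, Y(Ω₂)=+0.380067-0.087133i
Total Σ_m = -0.484492+0.000000i. Multiply by 0.837758: -0.405887+0.000000i. P_7(cos γ) = -0.405887

-0.405887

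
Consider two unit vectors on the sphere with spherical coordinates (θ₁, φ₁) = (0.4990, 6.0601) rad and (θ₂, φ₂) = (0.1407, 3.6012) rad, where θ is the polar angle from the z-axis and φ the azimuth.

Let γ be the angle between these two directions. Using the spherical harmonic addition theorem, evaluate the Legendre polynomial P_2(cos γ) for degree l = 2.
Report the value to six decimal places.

Summing Y*_{l m}(θ₁,φ₁)·Y_{l m}(θ₂,φ₂) over m ∈ [−2, 2]; prefactor 4π/(2·2+1) = 2.513274:
  term(m=-2) = +0.000137-0.000658i   from Y*(Ω₁)=+0.079800-0.038172i, Y(Ω₂)=+0.004607-0.006040i
  term(m=-1) = -0.027017+0.021968i   from Y*(Ω₁)=+0.316576-0.071819i, Y(Ω₂)=-0.096137+0.047584i
  term(m=+0) = +0.253503+0.000000i   from Y*(Ω₁)=+0.414102-0.000000i, Y(Ω₂)=+0.612175+0.000000i
  term(m=+1) = -0.027017-0.021968i   from Y*(Ω₁)=-0.316576-0.071819i, Y(Ω₂)=+0.096137+0.047584i
  term(m=+2) = +0.000137+0.000658i   from Y*(Ω₁)=+0.079800+0.038172i, Y(Ω₂)=+0.004607+0.006040i
Accumulated sum +0.199742+0.000000i; after 4π/(2l+1) scaling, +0.502008+0.000000i ⇒ P_2 = 0.502008

0.502008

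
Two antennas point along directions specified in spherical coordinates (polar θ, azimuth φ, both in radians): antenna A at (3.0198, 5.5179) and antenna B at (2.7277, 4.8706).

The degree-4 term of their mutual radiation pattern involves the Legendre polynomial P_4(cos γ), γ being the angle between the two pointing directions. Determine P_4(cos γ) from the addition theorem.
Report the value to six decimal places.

Summing Y*_{l m}(θ₁,φ₁)·Y_{l m}(θ₂,φ₂) over m ∈ [−4, 4]; prefactor 4π/(2·4+1) = 1.396263:
  m=-4: -0.000096-0.000008i × +0.009335-0.006847i = -0.000001+0.000001i  (running Σ = -0.000001+0.000001i)
  m=-3: +0.001478+0.001668i × +0.034069+0.066306i = -0.000060+0.000155i  (running Σ = -0.000061+0.000155i)
  m=-2: +0.001171-0.029092i × -0.250309+0.081957i = +0.002091+0.007378i  (running Σ = +0.002030+0.007533i)
  m=-1: -0.160325+0.154002i × -0.078707-0.493325i = +0.088592+0.066971i  (running Σ = +0.090622+0.074504i)
  m=0: +0.784634-0.000000i × +0.258733+0.000000i = +0.203011+0.000000i  (running Σ = +0.293633+0.074504i)
  m=1: +0.160325+0.154002i × +0.078707-0.493325i = +0.088592-0.066971i  (running Σ = +0.382224+0.007533i)
  m=2: +0.001171+0.029092i × -0.250309-0.081957i = +0.002091-0.007378i  (running Σ = +0.384316+0.000155i)
  m=3: -0.001478+0.001668i × -0.034069+0.066306i = -0.000060-0.000155i  (running Σ = +0.384255+0.000001i)
  m=4: -0.000096+0.000008i × +0.009335+0.006847i = -0.000001-0.000001i  (running Σ = +0.384254-0.000000i)
Σ over m = +0.384254-0.000000i; ×(4π/9) → +0.536520-0.000000i. Real part: 0.536520

0.536520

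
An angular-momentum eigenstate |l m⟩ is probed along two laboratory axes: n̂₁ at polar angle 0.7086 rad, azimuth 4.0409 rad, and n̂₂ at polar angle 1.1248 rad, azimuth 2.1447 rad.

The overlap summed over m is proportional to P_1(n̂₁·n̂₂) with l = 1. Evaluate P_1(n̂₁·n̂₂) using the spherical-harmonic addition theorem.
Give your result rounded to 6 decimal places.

Expand P_1 via completeness: Σ_{m} conj(Y_{1,m}) at Ω₁ times Y_{1,m} at Ω₂ —
  m=-1: Y*=-0.139883-0.176025i  Y=-0.169226-0.261761i  product -0.022404+0.066404i
  m=+0: Y*=+0.370983-0.000000i  Y=+0.210762+0.000000i  product +0.078189+0.000000i
  m=+1: Y*=+0.139883-0.176025i  Y=+0.169226-0.261761i  product -0.022404-0.066404i
Σ over m = +0.033380+0.000000i; ×(4π/3) → +0.139823+0.000000i. Real part: 0.139823

0.139823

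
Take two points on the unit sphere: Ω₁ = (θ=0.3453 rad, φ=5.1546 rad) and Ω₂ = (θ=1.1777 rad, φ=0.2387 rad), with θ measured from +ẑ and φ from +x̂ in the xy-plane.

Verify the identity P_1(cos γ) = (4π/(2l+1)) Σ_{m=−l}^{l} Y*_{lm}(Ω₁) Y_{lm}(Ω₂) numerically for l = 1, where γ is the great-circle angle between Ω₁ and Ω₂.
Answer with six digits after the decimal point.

0.423632

Addition theorem: P_1(cos γ) = (4π/3) Σ_m Y*_{lm}(Ω₁) Y_{lm}(Ω₂), m = −1…1:
  m=-1: +0.050044-0.105694i × +0.310094-0.075458i = +0.007543-0.036551i  (running Σ = +0.007543-0.036551i)
  m=0: +0.459762-0.000000i × +0.187159+0.000000i = +0.086049+0.000000i  (running Σ = +0.093592-0.036551i)
  m=1: -0.050044-0.105694i × -0.310094-0.075458i = +0.007543+0.036551i  (running Σ = +0.101135+0.000000i)
Total Σ_m = +0.101135+0.000000i. Multiply by 4.188790: +0.423632+0.000000i. P_1(cos γ) = 0.423632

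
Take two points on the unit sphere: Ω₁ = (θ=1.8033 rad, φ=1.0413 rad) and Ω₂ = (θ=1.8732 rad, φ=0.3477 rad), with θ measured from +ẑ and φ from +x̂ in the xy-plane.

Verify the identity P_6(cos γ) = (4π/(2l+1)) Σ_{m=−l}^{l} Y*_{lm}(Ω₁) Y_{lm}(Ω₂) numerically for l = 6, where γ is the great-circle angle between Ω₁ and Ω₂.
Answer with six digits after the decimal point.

Summing Y*_{l m}(θ₁,φ₁)·Y_{l m}(θ₂,φ₂) over m ∈ [−6, 6]; prefactor 4π/(2·6+1) = 0.966644:
  [-6]  conj(Y_{6,-6})(Ω₁) = (0.409898, -0.014510) ; Y_{6,-6}(Ω₂) = (-0.180203, -0.318113) ; Δ = (-0.078481, -0.127779)
  [-5]  conj(Y_{6,-5})(Ω₁) = (-0.159551, 0.296189) ; Y_{6,-5}(Ω₂) = (0.065952, 0.389570) ; Δ = (-0.125909, -0.042622)
  [-4]  conj(Y_{6,-4})(Ω₁) = (0.069240, 0.113649) ; Y_{6,-4}(Ω₂) = (-0.001292, 0.007102) ; Δ = (-0.000897, 0.000345)
  [-3]  conj(Y_{6,-3})(Ω₁) = (-0.334074, 0.005911) ; Y_{6,-3}(Ω₂) = (0.172033, -0.295170) ; Δ = (-0.055727, 0.099626)
  [-2]  conj(Y_{6,-2})(Ω₁) = (-0.020750, 0.036939) ; Y_{6,-2}(Ω₂) = (-0.076775, 0.064065) ; Δ = (-0.000773, -0.004165)
  [-1]  conj(Y_{6,-1})(Ω₁) = (-0.163311, -0.279049) ; Y_{6,-1}(Ω₂) = (-0.286168, 0.103714) ; Δ = (0.075676, 0.062917)
  [+0]  conj(Y_{6,0})(Ω₁) = (-0.017721, -0.000000) ; Y_{6,0}(Ω₂) = (0.126888, 0.000000) ; Δ = (-0.002249, -0.000000)
  [+1]  conj(Y_{6,1})(Ω₁) = (0.163311, -0.279049) ; Y_{6,1}(Ω₂) = (0.286168, 0.103714) ; Δ = (0.075676, -0.062917)
  [+2]  conj(Y_{6,2})(Ω₁) = (-0.020750, -0.036939) ; Y_{6,2}(Ω₂) = (-0.076775, -0.064065) ; Δ = (-0.000773, 0.004165)
  [+3]  conj(Y_{6,3})(Ω₁) = (0.334074, 0.005911) ; Y_{6,3}(Ω₂) = (-0.172033, -0.295170) ; Δ = (-0.055727, -0.099626)
  [+4]  conj(Y_{6,4})(Ω₁) = (0.069240, -0.113649) ; Y_{6,4}(Ω₂) = (-0.001292, -0.007102) ; Δ = (-0.000897, -0.000345)
  [+5]  conj(Y_{6,5})(Ω₁) = (0.159551, 0.296189) ; Y_{6,5}(Ω₂) = (-0.065952, 0.389570) ; Δ = (-0.125909, 0.042622)
  [+6]  conj(Y_{6,6})(Ω₁) = (0.409898, 0.014510) ; Y_{6,6}(Ω₂) = (-0.180203, 0.318113) ; Δ = (-0.078481, 0.127779)
Accumulated sum (-0.374471, 0.000000); after 4π/(2l+1) scaling, (-0.361980, 0.000000) ⇒ P_6 = -0.361980

-0.361980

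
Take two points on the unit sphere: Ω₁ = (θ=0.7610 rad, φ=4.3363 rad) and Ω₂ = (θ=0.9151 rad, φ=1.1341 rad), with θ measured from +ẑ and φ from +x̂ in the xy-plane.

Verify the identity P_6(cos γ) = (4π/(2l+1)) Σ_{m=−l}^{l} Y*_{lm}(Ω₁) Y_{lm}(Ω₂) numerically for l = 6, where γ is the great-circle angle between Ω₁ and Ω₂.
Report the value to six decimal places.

Expand P_6 via completeness: Σ_{m} conj(Y_{6,m}) at Ω₁ times Y_{6,m} at Ω₂ —
  [-6]  conj(Y_{6,-6})(Ω₁) = (0.032912, 0.040225) ; Y_{6,-6}(Ω₂) = (0.103873, -0.059669) ; Δ = (0.005819, 0.002214)
  [-5]  conj(Y_{6,-5})(Ω₁) = (-0.180057, 0.057607) ; Y_{6,-5}(Ω₂) = (0.261145, 0.183565) ; Δ = (-0.057596, -0.018008)
  [-4]  conj(Y_{6,-4})(Ω₁) = (0.025549, -0.383980) ; Y_{6,-4}(Ω₂) = (-0.076166, 0.428311) ; Δ = (0.162517, 0.040189)
  [-3]  conj(Y_{6,-3})(Ω₁) = (0.387049, 0.183413) ; Y_{6,-3}(Ω₂) = (-0.208140, 0.055527) ; Δ = (-0.090745, -0.016684)
  [-2]  conj(Y_{6,-2})(Ω₁) = (-0.071877, 0.067254) ; Y_{6,-2}(Ω₂) = (0.148624, 0.177386) ; Δ = (-0.022613, -0.002754)
  [-1]  conj(Y_{6,-1})(Ω₁) = (0.125229, 0.317128) ; Y_{6,-1}(Ω₂) = (-0.134054, 0.287207) ; Δ = (-0.107869, -0.006546)
  [+0]  conj(Y_{6,0})(Ω₁) = (-0.206548, -0.000000) ; Y_{6,0}(Ω₂) = (0.150601, 0.000000) ; Δ = (-0.031106, -0.000000)
  [+1]  conj(Y_{6,1})(Ω₁) = (-0.125229, 0.317128) ; Y_{6,1}(Ω₂) = (0.134054, 0.287207) ; Δ = (-0.107869, 0.006546)
  [+2]  conj(Y_{6,2})(Ω₁) = (-0.071877, -0.067254) ; Y_{6,2}(Ω₂) = (0.148624, -0.177386) ; Δ = (-0.022613, 0.002754)
  [+3]  conj(Y_{6,3})(Ω₁) = (-0.387049, 0.183413) ; Y_{6,3}(Ω₂) = (0.208140, 0.055527) ; Δ = (-0.090745, 0.016684)
  [+4]  conj(Y_{6,4})(Ω₁) = (0.025549, 0.383980) ; Y_{6,4}(Ω₂) = (-0.076166, -0.428311) ; Δ = (0.162517, -0.040189)
  [+5]  conj(Y_{6,5})(Ω₁) = (0.180057, 0.057607) ; Y_{6,5}(Ω₂) = (-0.261145, 0.183565) ; Δ = (-0.057596, 0.018008)
  [+6]  conj(Y_{6,6})(Ω₁) = (0.032912, -0.040225) ; Y_{6,6}(Ω₂) = (0.103873, 0.059669) ; Δ = (0.005819, -0.002214)
Σ over m = (-0.252078, -0.000000); ×(4π/13) → (-0.243670, -0.000000). Real part: -0.243670

-0.243670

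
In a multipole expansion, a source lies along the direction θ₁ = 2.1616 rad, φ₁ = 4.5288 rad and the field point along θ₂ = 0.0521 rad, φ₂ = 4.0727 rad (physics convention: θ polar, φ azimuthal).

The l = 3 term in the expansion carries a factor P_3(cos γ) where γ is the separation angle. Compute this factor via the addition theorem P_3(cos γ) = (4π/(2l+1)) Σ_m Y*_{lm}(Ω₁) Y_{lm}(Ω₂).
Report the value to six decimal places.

Term-by-term m-sum for l=3 (normalisation 4π/7 = 1.795196):
  term(m=-3) = +0.000003+0.000014i   from Y*(Ω₁)=+0.125073+0.203648i, Y(Ω₂)=+0.000055+0.000020i
  term(m=-2) = -0.000665-0.000859i   from Y*(Ω₁)=+0.366468-0.140951i, Y(Ω₂)=-0.000795-0.002651i
  term(m=-1) = +0.008914+0.004373i   from Y*(Ω₁)=-0.027018-0.145509i, Y(Ω₂)=-0.040050+0.053827i
  term(m=+0) = +0.222915+0.000000i   from Y*(Ω₁)=+0.301119-0.000000i, Y(Ω₂)=+0.740287+0.000000i
  term(m=+1) = +0.008914-0.004373i   from Y*(Ω₁)=+0.027018-0.145509i, Y(Ω₂)=+0.040050+0.053827i
  term(m=+2) = -0.000665+0.000859i   from Y*(Ω₁)=+0.366468+0.140951i, Y(Ω₂)=-0.000795+0.002651i
  term(m=+3) = +0.000003-0.000014i   from Y*(Ω₁)=-0.125073+0.203648i, Y(Ω₂)=-0.000055+0.000020i
Accumulated sum +0.239419+0.000000i; after 4π/(2l+1) scaling, +0.429804+0.000000i ⇒ P_3 = 0.429804

0.429804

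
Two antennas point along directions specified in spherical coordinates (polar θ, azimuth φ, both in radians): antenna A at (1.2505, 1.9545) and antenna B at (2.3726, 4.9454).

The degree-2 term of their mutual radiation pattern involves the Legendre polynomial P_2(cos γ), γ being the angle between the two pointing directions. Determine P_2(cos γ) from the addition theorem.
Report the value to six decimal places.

0.658481

Addition theorem: P_2(cos γ) = (4π/5) Σ_m Y*_{lm}(Ω₁) Y_{lm}(Ω₂), m = −2…2:
  m=-2: (-0.250448, -0.241595) × (-0.166881, 0.083937) = (0.062074, 0.019296)  (running Σ = (0.062074, 0.019296))
  m=-1: (-0.086426, 0.214077) × (-0.089146, -0.375633) = (0.088119, 0.013380)  (running Σ = (0.150193, 0.032676))
  m=0: (-0.221598, -0.000000) × (0.173215, 0.000000) = (-0.038384, -0.000000)  (running Σ = (0.111809, 0.032676))
  m=1: (0.086426, 0.214077) × (0.089146, -0.375633) = (0.088119, -0.013380)  (running Σ = (0.199928, 0.019296))
  m=2: (-0.250448, 0.241595) × (-0.166881, -0.083937) = (0.062074, -0.019296)  (running Σ = (0.262001, 0.000000))
Accumulated sum (0.262001, 0.000000); after 4π/(2l+1) scaling, (0.658481, 0.000000) ⇒ P_2 = 0.658481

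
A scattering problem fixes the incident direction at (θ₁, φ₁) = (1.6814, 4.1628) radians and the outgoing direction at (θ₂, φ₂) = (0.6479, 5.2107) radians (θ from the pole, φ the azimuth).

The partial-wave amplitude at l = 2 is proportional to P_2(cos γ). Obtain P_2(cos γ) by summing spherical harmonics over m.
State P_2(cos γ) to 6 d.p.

Term-by-term m-sum for l=2 (normalisation 4π/5 = 2.513274):
  term(m=-2) = (-0.026907, -0.046454)   from Y*(Ω₁)=(-0.173357, 0.339914), Y(Ω₂)=(-0.076416, 0.118131)
  term(m=-1) = (-0.015734, 0.027297)   from Y*(Ω₁)=(0.044269, 0.072271), Y(Ω₂)=(0.177680, 0.326551)
  term(m=+0) = (-0.086954, -0.000000)   from Y*(Ω₁)=(-0.303864, -0.000000), Y(Ω₂)=(0.286160, 0.000000)
  term(m=+1) = (-0.015734, -0.027297)   from Y*(Ω₁)=(-0.044269, 0.072271), Y(Ω₂)=(-0.177680, 0.326551)
  term(m=+2) = (-0.026907, 0.046454)   from Y*(Ω₁)=(-0.173357, -0.339914), Y(Ω₂)=(-0.076416, -0.118131)
Total Σ_m = (-0.172237, 0.000000). Multiply by 2.513274: (-0.432878, 0.000000). P_2(cos γ) = -0.432878

-0.432878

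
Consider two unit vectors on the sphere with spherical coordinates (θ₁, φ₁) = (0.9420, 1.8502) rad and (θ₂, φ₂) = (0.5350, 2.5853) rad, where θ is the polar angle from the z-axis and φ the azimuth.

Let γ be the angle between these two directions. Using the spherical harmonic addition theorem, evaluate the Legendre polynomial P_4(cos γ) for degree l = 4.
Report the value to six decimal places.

-0.196118

Addition theorem: P_4(cos γ) = (4π/9) Σ_m Y*_{lm}(Ω₁) Y_{lm}(Ω₂), m = −4…4:
  term(m=-4) = -0.00555 - 0.00113j   from Y*(Ω₁)=0.08289 + 0.17020j, Y(Ω₂)=-0.01820 + 0.02372j
  term(m=-3) = -0.03294 - 0.04475j   from Y*(Ω₁)=0.28951 - 0.26044j, Y(Ω₂)=0.01397 - 0.14202j
  term(m=-2) = 0.01136 - 0.11250j   from Y*(Ω₁)=-0.26373 - 0.16491j, Y(Ω₂)=0.16080 + 0.32601j
  term(m=-1) = -0.04368 + 0.03949j   from Y*(Ω₁)=0.03589 - 0.12511j, Y(Ω₂)=-0.38421 - 0.23890j
  term(m=+0) = 0.00117 + 0.00000j   from Y*(Ω₁)=-0.33742 + 0.00000j, Y(Ω₂)=-0.00345 + 0.00000j
  term(m=+1) = -0.04368 - 0.03949j   from Y*(Ω₁)=-0.03589 - 0.12511j, Y(Ω₂)=0.38421 - 0.23890j
  term(m=+2) = 0.01136 + 0.11250j   from Y*(Ω₁)=-0.26373 + 0.16491j, Y(Ω₂)=0.16080 - 0.32601j
  term(m=+3) = -0.03294 + 0.04475j   from Y*(Ω₁)=-0.28951 - 0.26044j, Y(Ω₂)=-0.01397 - 0.14202j
  term(m=+4) = -0.00555 + 0.00113j   from Y*(Ω₁)=0.08289 - 0.17020j, Y(Ω₂)=-0.01820 - 0.02372j
Accumulated sum -0.14046 - 0.00000j; after 4π/(2l+1) scaling, -0.19612 - 0.00000j ⇒ P_4 = -0.196118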